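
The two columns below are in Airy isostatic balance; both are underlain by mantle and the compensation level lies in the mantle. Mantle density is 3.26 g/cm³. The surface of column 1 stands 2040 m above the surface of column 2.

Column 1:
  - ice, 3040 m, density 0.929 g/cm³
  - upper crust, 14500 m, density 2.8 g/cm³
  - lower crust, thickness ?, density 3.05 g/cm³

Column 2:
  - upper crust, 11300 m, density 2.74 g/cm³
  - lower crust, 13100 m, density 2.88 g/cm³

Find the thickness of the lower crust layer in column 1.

Take the compensation level at the base of the deeper column (depth z_c below the surface of column 1) and equate Σ ρ_i t_i down to z_c; mantle fills any gap and the z_c terms cancel.
Column 1: 3040×0.929 + 14500×2.8 + x×3.05 + (z_c − 17540 − x)×3.26
Column 2: 2040×0 + 11300×2.74 + 13100×2.88 + (z_c − 2040 − 24400)×3.26
The z_c×3.26 term appears on both sides and cancels. Collect the known terms of each column as K = Σ(ρt)_known − 3.26 × (depth of known layers): K_1 = 43424.16 − 3.26×17540 = −13756.24; K_2 = 68690 − 3.26×(2040 + 24400) = −17504.4.
Balance: K_1 − x×(3.26 − 3.05) = K_2, so x = (K_1 − K_2)/(3.26 − 3.05) = 3748.16/0.21 = 17800 m.

17800 m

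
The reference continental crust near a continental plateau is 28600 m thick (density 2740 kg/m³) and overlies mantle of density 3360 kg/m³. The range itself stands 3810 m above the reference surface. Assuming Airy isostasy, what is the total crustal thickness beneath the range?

49200 m

Root depth r = h ρ_c / (ρ_m − ρ_c) = 3810 m × 2740 / 620 = 16840 m.
Total thickness = T + h + r = 28600 m + 3810 m + 16840 m = 49200 m.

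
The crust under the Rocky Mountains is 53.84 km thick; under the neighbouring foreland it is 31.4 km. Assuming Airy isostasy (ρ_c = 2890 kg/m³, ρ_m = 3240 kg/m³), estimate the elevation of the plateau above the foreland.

Excess crust Δ = 53.84 km − 31.4 km = 22.44 km, split between elevation h and root r with h + r = Δ.
Airy balance ρ_c h = (ρ_m − ρ_c) r gives r = h ρ_c/(ρ_m − ρ_c), so h (1 + ρ_c/(ρ_m − ρ_c)) = Δ, i.e. h = Δ (ρ_m − ρ_c)/ρ_m.
h = 22.44 km × 350/3240 = 2.42 km.

2.42 km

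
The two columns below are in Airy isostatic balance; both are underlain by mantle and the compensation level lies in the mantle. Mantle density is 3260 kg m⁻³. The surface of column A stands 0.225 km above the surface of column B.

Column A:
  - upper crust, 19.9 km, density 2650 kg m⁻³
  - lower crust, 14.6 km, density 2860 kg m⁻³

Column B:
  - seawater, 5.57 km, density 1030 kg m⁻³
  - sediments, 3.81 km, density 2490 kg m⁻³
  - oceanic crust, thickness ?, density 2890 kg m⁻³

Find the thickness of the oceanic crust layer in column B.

Take the compensation level at the base of the deeper column (depth z_c below the surface of column A) and equate Σ ρ_i t_i down to z_c; mantle fills any gap and the z_c terms cancel.
Column A: 19.9×2650 + 14.6×2860 + (z_c − 34.5)×3260
Column B: 0.225×0 + 5.57×1030 + 3.81×2490 + x×2890 + (z_c − 0.225 − 9.38 − x)×3260
The z_c×3260 term appears on both sides and cancels. Collect the known terms of each column as K = Σ(ρt)_known − 3260 × (depth of known layers): K_A = 94491 − 3260×34.5 = −17979; K_B = 15224 − 3260×(0.225 + 9.38) = −16088.3.
Balance: K_A = K_B − x×(3260 − 2890), so x = (K_B − K_A)/(3260 − 2890) = 1890.7/370 = 5.11 km.

5.11 km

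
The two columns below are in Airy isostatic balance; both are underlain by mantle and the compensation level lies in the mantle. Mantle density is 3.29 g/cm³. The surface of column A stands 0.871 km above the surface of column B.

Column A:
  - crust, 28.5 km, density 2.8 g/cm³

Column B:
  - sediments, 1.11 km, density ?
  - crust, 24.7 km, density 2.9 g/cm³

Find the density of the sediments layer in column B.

Take the compensation level at the base of the deeper column (depth z_c below the surface of column A) and equate Σ ρ_i t_i down to z_c; mantle fills any gap and the z_c terms cancel.
Column A: 28.5×2.8 + (z_c − 28.5)×3.29
Column B: 0.871×0 + 1.11×ρ + 24.7×2.9 + (z_c − 0.871 − 25.81)×3.29
The z_c×3.29 term appears on both sides and cancels. Collect the known terms of each column as K = Σ(ρt)_known − 3.29 × (depth of known layers): K_A = 79.8 − 3.29×28.5 = −13.965; K_B = 71.63 − 3.29×(0.871 + 25.81) = −16.15049.
Balance: K_A = K_B + 1.11×ρ, so ρ = (K_A − K_B)/1.11 = 2.18549/1.11 = 1.97 g/cm³.

1.97 g/cm³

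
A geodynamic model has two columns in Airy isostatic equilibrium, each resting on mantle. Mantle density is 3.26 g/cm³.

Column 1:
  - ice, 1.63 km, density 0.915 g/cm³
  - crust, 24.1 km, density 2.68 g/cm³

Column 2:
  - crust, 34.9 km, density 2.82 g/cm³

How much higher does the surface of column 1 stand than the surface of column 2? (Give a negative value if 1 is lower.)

For any compensation level in the mantle, the mantle terms cancel and isostasy reduces to e = (Σt_1 − Σt_2) − (Σ(ρt)_1 − Σ(ρt)_2) / ρ_m.
Σt_1 = 25.73 km; Σt_2 = 34.9 km; Σ(ρt)_1 = 66.07945; Σ(ρt)_2 = 98.418 (in km·g/cm³).
e = (25.73 − 34.9) − (66.07945 − 98.418) / 3.26 = 0.75 km.

0.75 km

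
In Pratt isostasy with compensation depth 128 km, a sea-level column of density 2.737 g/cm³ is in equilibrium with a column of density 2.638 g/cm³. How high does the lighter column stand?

ρ_ref D = ρ (D + h) → h = D (ρ_ref − ρ)/ρ.
h = 128 km × (2.737 − 2.638)/2.638 = 4.8 km.

4.8 km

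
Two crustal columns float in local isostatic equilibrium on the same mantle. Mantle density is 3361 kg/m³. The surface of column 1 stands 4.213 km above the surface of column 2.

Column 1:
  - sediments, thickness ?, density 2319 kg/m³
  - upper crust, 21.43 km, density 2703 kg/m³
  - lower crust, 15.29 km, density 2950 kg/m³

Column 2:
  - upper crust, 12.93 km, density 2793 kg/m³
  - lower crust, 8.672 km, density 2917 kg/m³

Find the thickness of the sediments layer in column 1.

4.77 km

Take the compensation level at the base of the deeper column (depth z_c below the surface of column 1) and equate Σ ρ_i t_i down to z_c; mantle fills any gap and the z_c terms cancel.
Column 1: x×2319 + 21.43×2703 + 15.29×2950 + (z_c − 36.72 − x)×3361
Column 2: 4.213×0 + 12.93×2793 + 8.672×2917 + (z_c − 4.213 − 21.602)×3361
The z_c×3361 term appears on both sides and cancels. Collect the known terms of each column as K = Σ(ρt)_known − 3361 × (depth of known layers): K_1 = 103030.79 − 3361×36.72 = −20385.13; K_2 = 61409.714 − 3361×(4.213 + 21.602) = −25354.501.
Balance: K_1 − x×(3361 − 2319) = K_2, so x = (K_1 − K_2)/(3361 − 2319) = 4969.37/1042 = 4.77 km.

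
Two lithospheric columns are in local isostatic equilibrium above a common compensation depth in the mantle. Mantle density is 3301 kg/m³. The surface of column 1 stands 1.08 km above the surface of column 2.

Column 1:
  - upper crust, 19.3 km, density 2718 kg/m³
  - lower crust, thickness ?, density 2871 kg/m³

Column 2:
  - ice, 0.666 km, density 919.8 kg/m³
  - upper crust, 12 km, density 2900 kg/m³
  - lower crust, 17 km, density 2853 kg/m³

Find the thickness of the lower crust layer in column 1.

Take the compensation level at the base of the deeper column (depth z_c below the surface of column 1) and equate Σ ρ_i t_i down to z_c; mantle fills any gap and the z_c terms cancel.
Column 1: 19.3×2718 + x×2871 + (z_c − 19.3 − x)×3301
Column 2: 1.08×0 + 0.666×919.8 + 12×2900 + 17×2853 + (z_c − 1.08 − 29.666)×3301
The z_c×3301 term appears on both sides and cancels. Collect the known terms of each column as K = Σ(ρt)_known − 3301 × (depth of known layers): K_1 = 52457.4 − 3301×19.3 = −11251.9; K_2 = 83913.5868 − 3301×(1.08 + 29.666) = −17578.9592.
Balance: K_1 − x×(3301 − 2871) = K_2, so x = (K_1 − K_2)/(3301 − 2871) = 6327.06/430 = 14.7 km.

14.7 km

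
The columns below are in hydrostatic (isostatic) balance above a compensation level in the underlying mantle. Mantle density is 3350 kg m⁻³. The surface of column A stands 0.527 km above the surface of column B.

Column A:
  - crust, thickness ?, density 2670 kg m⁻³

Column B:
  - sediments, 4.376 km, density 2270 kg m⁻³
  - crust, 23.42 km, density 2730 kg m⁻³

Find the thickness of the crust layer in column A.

Take the compensation level at the base of the deeper column (depth z_c below the surface of column A) and equate Σ ρ_i t_i down to z_c; mantle fills any gap and the z_c terms cancel.
Column A: x×2670 + (z_c − 0 − x)×3350
Column B: 0.527×0 + 4.376×2270 + 23.42×2730 + (z_c − 0.527 − 27.796)×3350
The z_c×3350 term appears on both sides and cancels. Collect the known terms of each column as K = Σ(ρt)_known − 3350 × (depth of known layers): K_A = 0 − 3350×0 = 0; K_B = 73870.12 − 3350×(0.527 + 27.796) = −21011.93.
Balance: K_A − x×(3350 − 2670) = K_B, so x = (K_A − K_B)/(3350 − 2670) = 21011.9/680 = 30.9 km.

30.9 km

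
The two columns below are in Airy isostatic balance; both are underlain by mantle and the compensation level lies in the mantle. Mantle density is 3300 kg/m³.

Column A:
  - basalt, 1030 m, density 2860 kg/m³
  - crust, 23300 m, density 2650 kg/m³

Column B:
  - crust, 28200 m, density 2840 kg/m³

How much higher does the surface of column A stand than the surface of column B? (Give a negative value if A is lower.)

For any compensation level in the mantle, the mantle terms cancel and isostasy reduces to e = (Σt_A − Σt_B) − (Σ(ρt)_A − Σ(ρt)_B) / ρ_m.
Σt_A = 24330 m; Σt_B = 28200 m; Σ(ρt)_A = 64690800; Σ(ρt)_B = 80088000 (in m·kg/m³).
e = (24330 − 28200) − (64690800 − 80088000) / 3300 = 796 m.

796 m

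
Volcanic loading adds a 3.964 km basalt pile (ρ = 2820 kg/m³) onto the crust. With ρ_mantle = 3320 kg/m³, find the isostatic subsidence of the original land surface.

Subaerial loading: s = t ρ_load / ρ_m.
s = 3.964 km × 2820/3320 = 3.37 km.

3.37 km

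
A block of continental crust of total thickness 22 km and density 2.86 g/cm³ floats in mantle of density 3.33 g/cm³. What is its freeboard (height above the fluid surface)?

Floating equilibrium: submerged depth d = t ρ_obj/ρ_fluid = 22 km × 2.86/3.33 = 18.89 km.
Freeboard = t − d = 22 km − 18.89 km = 3.11 km.

3.11 km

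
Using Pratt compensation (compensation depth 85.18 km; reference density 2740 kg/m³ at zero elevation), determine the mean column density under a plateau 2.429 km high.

2660 kg/m³

Pratt balance: ρ_ref D = ρ (D + h).
ρ = ρ_ref D/(D + h) = 2740 × 85.18 km/(85.18 km + 2.429 km) = 2660 kg/m³.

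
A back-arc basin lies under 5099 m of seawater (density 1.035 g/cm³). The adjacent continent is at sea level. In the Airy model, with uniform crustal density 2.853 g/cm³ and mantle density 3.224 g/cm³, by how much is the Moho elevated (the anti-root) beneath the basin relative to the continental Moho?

Equating mass per unit area of the two columns: replacing crust with seawater at the top is compensated by replacing crust with mantle at the base: d (ρ_c − ρ_w) = a (ρ_m − ρ_c).
a = d (ρ_c − ρ_w)/(ρ_m − ρ_c) = 5099 m × 1.818/0.371 = 25000 m.

25000 m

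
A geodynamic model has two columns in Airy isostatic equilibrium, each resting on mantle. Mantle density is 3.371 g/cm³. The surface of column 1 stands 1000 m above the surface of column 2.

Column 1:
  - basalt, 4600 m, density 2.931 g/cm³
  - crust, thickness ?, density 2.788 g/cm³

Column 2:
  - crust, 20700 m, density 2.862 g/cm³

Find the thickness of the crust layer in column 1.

Take the compensation level at the base of the deeper column (depth z_c below the surface of column 1) and equate Σ ρ_i t_i down to z_c; mantle fills any gap and the z_c terms cancel.
Column 1: 4600×2.931 + x×2.788 + (z_c − 4600 − x)×3.371
Column 2: 1000×0 + 20700×2.862 + (z_c − 1000 − 20700)×3.371
The z_c×3.371 term appears on both sides and cancels. Collect the known terms of each column as K = Σ(ρt)_known − 3.371 × (depth of known layers): K_1 = 13482.6 − 3.371×4600 = −2024; K_2 = 59243.4 − 3.371×(1000 + 20700) = −13907.3.
Balance: K_1 − x×(3.371 − 2.788) = K_2, so x = (K_1 − K_2)/(3.371 − 2.788) = 11883.3/0.583 = 20400 m.

20400 m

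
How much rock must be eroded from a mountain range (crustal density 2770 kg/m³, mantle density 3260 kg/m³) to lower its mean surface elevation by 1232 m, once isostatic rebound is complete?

Net drop Δ = e − u = e − e ρ_c/ρ_m = e (ρ_m − ρ_c)/ρ_m.
e = Δ ρ_m/(ρ_m − ρ_c) = 1232 m × 3260/490 = 8200 m.

8200 m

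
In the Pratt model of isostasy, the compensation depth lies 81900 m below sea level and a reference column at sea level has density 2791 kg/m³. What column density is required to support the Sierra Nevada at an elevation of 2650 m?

Pratt balance: ρ_ref D = ρ (D + h).
ρ = ρ_ref D/(D + h) = 2791 × 81900 m/(81900 m + 2650 m) = 2700 kg/m³.

2700 kg/m³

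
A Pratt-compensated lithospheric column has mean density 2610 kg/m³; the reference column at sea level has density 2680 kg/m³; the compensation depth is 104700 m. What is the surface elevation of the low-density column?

ρ_ref D = ρ (D + h) → h = D (ρ_ref − ρ)/ρ.
h = 104700 m × (2680 − 2610)/2610 = 2810 m.

2810 m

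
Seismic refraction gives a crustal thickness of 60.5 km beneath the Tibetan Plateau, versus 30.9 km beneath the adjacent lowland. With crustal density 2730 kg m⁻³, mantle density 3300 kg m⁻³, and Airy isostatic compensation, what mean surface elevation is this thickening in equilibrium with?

5.11 km

Excess crust Δ = 60.5 km − 30.9 km = 29.6 km, split between elevation h and root r with h + r = Δ.
Airy balance ρ_c h = (ρ_m − ρ_c) r gives r = h ρ_c/(ρ_m − ρ_c), so h (1 + ρ_c/(ρ_m − ρ_c)) = Δ, i.e. h = Δ (ρ_m − ρ_c)/ρ_m.
h = 29.6 km × 570/3300 = 5.11 km.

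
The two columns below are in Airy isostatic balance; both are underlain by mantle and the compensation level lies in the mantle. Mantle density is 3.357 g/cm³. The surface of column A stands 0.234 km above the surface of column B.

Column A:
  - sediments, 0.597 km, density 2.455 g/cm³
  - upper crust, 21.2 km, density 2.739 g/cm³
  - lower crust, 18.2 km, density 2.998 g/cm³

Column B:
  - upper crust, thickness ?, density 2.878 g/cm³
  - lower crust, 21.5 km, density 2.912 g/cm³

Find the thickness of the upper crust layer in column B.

Take the compensation level at the base of the deeper column (depth z_c below the surface of column A) and equate Σ ρ_i t_i down to z_c; mantle fills any gap and the z_c terms cancel.
Column A: 0.597×2.455 + 21.2×2.739 + 18.2×2.998 + (z_c − 39.997)×3.357
Column B: 0.234×0 + x×2.878 + 21.5×2.912 + (z_c − 0.234 − 21.5 − x)×3.357
The z_c×3.357 term appears on both sides and cancels. Collect the known terms of each column as K = Σ(ρt)_known − 3.357 × (depth of known layers): K_A = 114.096035 − 3.357×39.997 = −20.173894; K_B = 62.608 − 3.357×(0.234 + 21.5) = −10.353038.
Balance: K_A = K_B − x×(3.357 − 2.878), so x = (K_B − K_A)/(3.357 − 2.878) = 9.82086/0.479 = 20.5 km.

20.5 km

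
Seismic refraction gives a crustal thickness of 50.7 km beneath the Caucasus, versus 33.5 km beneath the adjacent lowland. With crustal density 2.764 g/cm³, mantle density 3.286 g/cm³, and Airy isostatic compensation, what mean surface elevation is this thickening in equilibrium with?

Excess crust Δ = 50.7 km − 33.5 km = 17.2 km, split between elevation h and root r with h + r = Δ.
Airy balance ρ_c h = (ρ_m − ρ_c) r gives r = h ρ_c/(ρ_m − ρ_c), so h (1 + ρ_c/(ρ_m − ρ_c)) = Δ, i.e. h = Δ (ρ_m − ρ_c)/ρ_m.
h = 17.2 km × 0.522/3.286 = 2.73 km.

2.73 km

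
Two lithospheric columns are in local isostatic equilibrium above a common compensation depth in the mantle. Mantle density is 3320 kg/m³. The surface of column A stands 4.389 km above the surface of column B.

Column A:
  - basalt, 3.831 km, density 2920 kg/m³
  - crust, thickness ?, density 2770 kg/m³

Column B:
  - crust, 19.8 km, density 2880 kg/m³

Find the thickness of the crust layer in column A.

39.5 km

Take the compensation level at the base of the deeper column (depth z_c below the surface of column A) and equate Σ ρ_i t_i down to z_c; mantle fills any gap and the z_c terms cancel.
Column A: 3.831×2920 + x×2770 + (z_c − 3.831 − x)×3320
Column B: 4.389×0 + 19.8×2880 + (z_c − 4.389 − 19.8)×3320
The z_c×3320 term appears on both sides and cancels. Collect the known terms of each column as K = Σ(ρt)_known − 3320 × (depth of known layers): K_A = 11186.52 − 3320×3.831 = −1532.4; K_B = 57024 − 3320×(4.389 + 19.8) = −23283.48.
Balance: K_A − x×(3320 − 2770) = K_B, so x = (K_A − K_B)/(3320 − 2770) = 21751.1/550 = 39.5 km.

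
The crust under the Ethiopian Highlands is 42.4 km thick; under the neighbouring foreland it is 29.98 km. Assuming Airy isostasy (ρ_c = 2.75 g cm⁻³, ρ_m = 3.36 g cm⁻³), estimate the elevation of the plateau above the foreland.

2.25 km

Excess crust Δ = 42.4 km − 29.98 km = 12.42 km, split between elevation h and root r with h + r = Δ.
Airy balance ρ_c h = (ρ_m − ρ_c) r gives r = h ρ_c/(ρ_m − ρ_c), so h (1 + ρ_c/(ρ_m − ρ_c)) = Δ, i.e. h = Δ (ρ_m − ρ_c)/ρ_m.
h = 12.42 km × 0.61/3.36 = 2.25 km.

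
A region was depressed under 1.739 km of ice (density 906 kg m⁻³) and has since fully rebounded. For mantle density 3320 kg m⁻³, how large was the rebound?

Removing the load lets mantle flow back in; uplift u satisfies ρ_ice t = ρ_m u.
u = t ρ_ice/ρ_m = 1.739 km × 906/3320 = 0.475 km.

0.475 km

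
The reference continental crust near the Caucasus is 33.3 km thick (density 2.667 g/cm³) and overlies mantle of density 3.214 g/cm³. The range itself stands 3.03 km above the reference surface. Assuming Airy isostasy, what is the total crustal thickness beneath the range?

Root depth r = h ρ_c / (ρ_m − ρ_c) = 3.03 km × 2.667 / 0.547 = 14.77 km.
Total thickness = T + h + r = 33.3 km + 3.03 km + 14.77 km = 51.1 km.

51.1 km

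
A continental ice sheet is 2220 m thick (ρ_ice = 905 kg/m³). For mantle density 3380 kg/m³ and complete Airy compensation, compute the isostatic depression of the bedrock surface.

594 m

By Archimedes' principle applied to the lithosphere: the ice load ρ_ice t is balanced by mantle displaced below, ρ_m s.
s = t ρ_ice / ρ_m = 2220 m × 905/3380 = 594 m.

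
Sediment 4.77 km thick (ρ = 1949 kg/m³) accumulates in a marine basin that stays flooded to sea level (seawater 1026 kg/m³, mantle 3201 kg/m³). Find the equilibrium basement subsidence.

Submarine loading: the sediment displaces seawater, and the subsidence is in turn flooded, so s (ρ_m − ρ_w) = t (ρ_sed − ρ_w).
s = 4.77 km × (1949 − 1026) / (3201 − 1026) = 2.02 km.

2.02 km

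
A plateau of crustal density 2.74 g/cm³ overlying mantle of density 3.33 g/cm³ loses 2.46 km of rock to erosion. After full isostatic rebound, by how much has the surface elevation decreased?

Rebound u = e ρ_c/ρ_m = 2.46 km × 2.74/3.33 = 2.024 km.
Net surface drop = e − u = 2.46 km − 2.024 km = e (ρ_m − ρ_c)/ρ_m = 0.436 km.

0.436 km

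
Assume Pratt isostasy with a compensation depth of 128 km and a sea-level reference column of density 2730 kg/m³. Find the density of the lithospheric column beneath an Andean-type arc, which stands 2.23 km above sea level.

2680 kg/m³

Pratt balance: ρ_ref D = ρ (D + h).
ρ = ρ_ref D/(D + h) = 2730 × 128 km/(128 km + 2.23 km) = 2680 kg/m³.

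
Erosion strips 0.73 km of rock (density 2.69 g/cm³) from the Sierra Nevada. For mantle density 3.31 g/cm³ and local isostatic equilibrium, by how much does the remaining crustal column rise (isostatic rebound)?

0.593 km

Unloading: uplift u = e ρ_c/ρ_m = 0.73 km × 2.69/3.31 = 0.593 km.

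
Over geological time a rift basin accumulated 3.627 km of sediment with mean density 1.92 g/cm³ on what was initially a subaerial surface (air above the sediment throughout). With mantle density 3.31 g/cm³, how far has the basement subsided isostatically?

2.1 km

Subaerial load: s = t ρ_sed / ρ_m = 3.627 km × 1.92/3.31 = 2.1 km.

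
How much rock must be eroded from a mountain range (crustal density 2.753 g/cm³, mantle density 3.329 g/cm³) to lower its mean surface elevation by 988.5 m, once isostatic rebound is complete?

Net drop Δ = e − u = e − e ρ_c/ρ_m = e (ρ_m − ρ_c)/ρ_m.
e = Δ ρ_m/(ρ_m − ρ_c) = 988.5 m × 3.329/0.576 = 5710 m.

5710 m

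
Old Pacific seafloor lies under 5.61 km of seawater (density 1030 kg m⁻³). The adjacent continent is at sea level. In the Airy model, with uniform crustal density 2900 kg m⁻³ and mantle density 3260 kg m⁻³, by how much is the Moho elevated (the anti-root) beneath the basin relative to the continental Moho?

Balancing pressure at the compensation depth: replacing crust with seawater at the top is compensated by replacing crust with mantle at the base: d (ρ_c − ρ_w) = a (ρ_m − ρ_c).
a = d (ρ_c − ρ_w)/(ρ_m − ρ_c) = 5.61 km × 1870/360 = 29.1 km.

29.1 km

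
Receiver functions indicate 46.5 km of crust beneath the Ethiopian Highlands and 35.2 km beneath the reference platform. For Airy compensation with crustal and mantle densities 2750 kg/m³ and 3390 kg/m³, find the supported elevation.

Excess crust Δ = 46.5 km − 35.2 km = 11.3 km, split between elevation h and root r with h + r = Δ.
Airy balance ρ_c h = (ρ_m − ρ_c) r gives r = h ρ_c/(ρ_m − ρ_c), so h (1 + ρ_c/(ρ_m − ρ_c)) = Δ, i.e. h = Δ (ρ_m − ρ_c)/ρ_m.
h = 11.3 km × 640/3390 = 2.13 km.

2.13 km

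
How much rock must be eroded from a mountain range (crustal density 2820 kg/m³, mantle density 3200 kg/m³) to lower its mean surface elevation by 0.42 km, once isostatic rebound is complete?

Net drop Δ = e − u = e − e ρ_c/ρ_m = e (ρ_m − ρ_c)/ρ_m.
e = Δ ρ_m/(ρ_m − ρ_c) = 0.42 km × 3200/380 = 3.54 km.

3.54 km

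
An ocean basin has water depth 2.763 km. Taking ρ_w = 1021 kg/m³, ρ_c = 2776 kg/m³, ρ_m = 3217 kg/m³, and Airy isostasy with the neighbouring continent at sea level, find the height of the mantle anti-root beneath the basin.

11 km

In Airy isostatic equilibrium: replacing crust with seawater at the top is compensated by replacing crust with mantle at the base: d (ρ_c − ρ_w) = a (ρ_m − ρ_c).
a = d (ρ_c − ρ_w)/(ρ_m − ρ_c) = 2.763 km × 1755/441 = 11 km.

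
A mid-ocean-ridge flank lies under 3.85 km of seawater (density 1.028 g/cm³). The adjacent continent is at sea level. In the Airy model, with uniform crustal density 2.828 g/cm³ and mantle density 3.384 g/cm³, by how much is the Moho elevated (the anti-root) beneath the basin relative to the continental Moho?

In Airy isostatic equilibrium: replacing crust with seawater at the top is compensated by replacing crust with mantle at the base: d (ρ_c − ρ_w) = a (ρ_m − ρ_c).
a = d (ρ_c − ρ_w)/(ρ_m − ρ_c) = 3.85 km × 1.8/0.556 = 12.5 km.

12.5 km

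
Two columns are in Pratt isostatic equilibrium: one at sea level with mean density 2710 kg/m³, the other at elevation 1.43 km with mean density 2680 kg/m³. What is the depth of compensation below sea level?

128 km

ρ_ref D = ρ (D + h) → D (ρ_ref − ρ) = ρ h.
D = ρ h/(ρ_ref − ρ) = 2680 × 1.43 km/(2710 − 2680) = 128 km.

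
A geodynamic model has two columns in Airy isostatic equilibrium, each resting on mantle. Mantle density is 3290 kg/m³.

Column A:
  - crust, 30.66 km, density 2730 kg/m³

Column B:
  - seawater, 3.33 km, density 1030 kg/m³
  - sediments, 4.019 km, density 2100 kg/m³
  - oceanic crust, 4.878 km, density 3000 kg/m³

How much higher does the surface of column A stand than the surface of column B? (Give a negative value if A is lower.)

1.05 km

For any compensation level in the mantle, the mantle terms cancel and isostasy reduces to e = (Σt_A − Σt_B) − (Σ(ρt)_A − Σ(ρt)_B) / ρ_m.
Σt_A = 30.66 km; Σt_B = 12.227 km; Σ(ρt)_A = 83701.8; Σ(ρt)_B = 26503.8 (in km·kg/m³).
e = (30.66 − 12.227) − (83701.8 − 26503.8) / 3290 = 1.05 km.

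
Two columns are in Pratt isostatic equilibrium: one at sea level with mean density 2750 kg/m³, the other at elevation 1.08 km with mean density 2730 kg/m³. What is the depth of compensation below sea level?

ρ_ref D = ρ (D + h) → D (ρ_ref − ρ) = ρ h.
D = ρ h/(ρ_ref − ρ) = 2730 × 1.08 km/(2750 − 2730) = 147 km.

147 km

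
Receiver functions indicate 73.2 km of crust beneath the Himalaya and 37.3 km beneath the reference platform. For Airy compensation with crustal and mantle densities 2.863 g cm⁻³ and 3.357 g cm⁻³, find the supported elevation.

Excess crust Δ = 73.2 km − 37.3 km = 35.9 km, split between elevation h and root r with h + r = Δ.
Airy balance ρ_c h = (ρ_m − ρ_c) r gives r = h ρ_c/(ρ_m − ρ_c), so h (1 + ρ_c/(ρ_m − ρ_c)) = Δ, i.e. h = Δ (ρ_m − ρ_c)/ρ_m.
h = 35.9 km × 0.494/3.357 = 5.28 km.

5.28 km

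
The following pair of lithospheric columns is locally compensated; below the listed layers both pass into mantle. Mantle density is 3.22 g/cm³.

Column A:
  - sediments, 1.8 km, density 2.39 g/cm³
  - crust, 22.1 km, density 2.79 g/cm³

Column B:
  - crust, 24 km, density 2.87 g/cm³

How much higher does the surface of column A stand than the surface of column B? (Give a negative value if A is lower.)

0.807 km

For any compensation level in the mantle, the mantle terms cancel and isostasy reduces to e = (Σt_A − Σt_B) − (Σ(ρt)_A − Σ(ρt)_B) / ρ_m.
Σt_A = 23.9 km; Σt_B = 24 km; Σ(ρt)_A = 65.961; Σ(ρt)_B = 68.88 (in km·g/cm³).
e = (23.9 − 24) − (65.961 − 68.88) / 3.22 = 0.807 km.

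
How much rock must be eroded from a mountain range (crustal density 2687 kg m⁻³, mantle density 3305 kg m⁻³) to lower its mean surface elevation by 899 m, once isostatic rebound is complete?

4810 m

Net drop Δ = e − u = e − e ρ_c/ρ_m = e (ρ_m − ρ_c)/ρ_m.
e = Δ ρ_m/(ρ_m − ρ_c) = 899 m × 3305/618 = 4810 m.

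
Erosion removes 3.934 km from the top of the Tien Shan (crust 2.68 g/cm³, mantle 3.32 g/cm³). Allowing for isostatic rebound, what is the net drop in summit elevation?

0.758 km

Rebound u = e ρ_c/ρ_m = 3.934 km × 2.68/3.32 = 3.176 km.
Net surface drop = e − u = 3.934 km − 3.176 km = e (ρ_m − ρ_c)/ρ_m = 0.758 km.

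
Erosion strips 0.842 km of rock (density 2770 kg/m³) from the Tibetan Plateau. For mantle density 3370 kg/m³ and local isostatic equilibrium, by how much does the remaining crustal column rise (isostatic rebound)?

0.692 km

Unloading: uplift u = e ρ_c/ρ_m = 0.842 km × 2770/3370 = 0.692 km.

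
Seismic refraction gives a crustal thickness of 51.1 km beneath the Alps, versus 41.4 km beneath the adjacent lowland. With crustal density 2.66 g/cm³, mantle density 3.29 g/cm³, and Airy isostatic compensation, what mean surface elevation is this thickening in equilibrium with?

1.86 km

Excess crust Δ = 51.1 km − 41.4 km = 9.7 km, split between elevation h and root r with h + r = Δ.
Airy balance ρ_c h = (ρ_m − ρ_c) r gives r = h ρ_c/(ρ_m − ρ_c), so h (1 + ρ_c/(ρ_m − ρ_c)) = Δ, i.e. h = Δ (ρ_m − ρ_c)/ρ_m.
h = 9.7 km × 0.63/3.29 = 1.86 km.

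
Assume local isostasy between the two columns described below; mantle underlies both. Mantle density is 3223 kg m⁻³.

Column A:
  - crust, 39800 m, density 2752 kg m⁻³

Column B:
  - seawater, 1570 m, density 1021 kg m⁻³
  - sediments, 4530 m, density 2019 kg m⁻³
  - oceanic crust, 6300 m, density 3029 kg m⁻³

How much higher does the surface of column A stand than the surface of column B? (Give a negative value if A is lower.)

2670 m

For any compensation level in the mantle, the mantle terms cancel and isostasy reduces to e = (Σt_A − Σt_B) − (Σ(ρt)_A − Σ(ρt)_B) / ρ_m.
Σt_A = 39800 m; Σt_B = 12400 m; Σ(ρt)_A = 109529600; Σ(ρt)_B = 29831740 (in m·kg m⁻³).
e = (39800 − 12400) − (109529600 − 29831740) / 3223 = 2670 m.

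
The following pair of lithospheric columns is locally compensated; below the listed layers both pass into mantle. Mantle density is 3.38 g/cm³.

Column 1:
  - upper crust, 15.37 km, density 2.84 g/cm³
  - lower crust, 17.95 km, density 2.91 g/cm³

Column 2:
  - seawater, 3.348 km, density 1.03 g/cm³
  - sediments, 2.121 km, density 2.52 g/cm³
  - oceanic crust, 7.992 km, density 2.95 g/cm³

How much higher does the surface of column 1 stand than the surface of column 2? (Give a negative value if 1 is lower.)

1.07 km

For any compensation level in the mantle, the mantle terms cancel and isostasy reduces to e = (Σt_1 − Σt_2) − (Σ(ρt)_1 − Σ(ρt)_2) / ρ_m.
Σt_1 = 33.32 km; Σt_2 = 13.461 km; Σ(ρt)_1 = 95.8853; Σ(ρt)_2 = 32.36976 (in km·g/cm³).
e = (33.32 − 13.461) − (95.8853 − 32.36976) / 3.38 = 1.07 km.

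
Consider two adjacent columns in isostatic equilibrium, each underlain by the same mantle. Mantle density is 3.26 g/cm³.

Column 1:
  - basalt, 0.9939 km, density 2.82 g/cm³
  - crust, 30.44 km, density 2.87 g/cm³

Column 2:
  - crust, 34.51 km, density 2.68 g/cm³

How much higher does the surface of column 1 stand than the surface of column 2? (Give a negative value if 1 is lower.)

−2.36 km

For any compensation level in the mantle, the mantle terms cancel and isostasy reduces to e = (Σt_1 − Σt_2) − (Σ(ρt)_1 − Σ(ρt)_2) / ρ_m.
Σt_1 = 31.4339 km; Σt_2 = 34.51 km; Σ(ρt)_1 = 90.165598; Σ(ρt)_2 = 92.4868 (in km·g/cm³).
e = (31.4339 − 34.51) − (90.165598 − 92.4868) / 3.26 = −2.36 km.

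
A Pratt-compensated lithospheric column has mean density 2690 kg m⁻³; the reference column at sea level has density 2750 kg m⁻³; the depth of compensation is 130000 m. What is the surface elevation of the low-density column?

2900 m

ρ_ref D = ρ (D + h) → h = D (ρ_ref − ρ)/ρ.
h = 130000 m × (2750 − 2690)/2690 = 2900 m.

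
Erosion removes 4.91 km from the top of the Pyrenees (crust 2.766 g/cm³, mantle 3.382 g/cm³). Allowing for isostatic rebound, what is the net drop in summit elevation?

Rebound u = e ρ_c/ρ_m = 4.91 km × 2.766/3.382 = 4.016 km.
Net surface drop = e − u = 4.91 km − 4.016 km = e (ρ_m − ρ_c)/ρ_m = 0.894 km.

0.894 km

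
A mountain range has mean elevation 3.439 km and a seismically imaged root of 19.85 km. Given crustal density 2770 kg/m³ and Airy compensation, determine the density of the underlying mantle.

3250 kg/m³

Airy balance: ρ_c h = (ρ_m − ρ_c) r → ρ_m = ρ_c (1 + h/r).
ρ_m = 2770 × (1 + 3.439 km/19.85 km) = 3250 kg/m³.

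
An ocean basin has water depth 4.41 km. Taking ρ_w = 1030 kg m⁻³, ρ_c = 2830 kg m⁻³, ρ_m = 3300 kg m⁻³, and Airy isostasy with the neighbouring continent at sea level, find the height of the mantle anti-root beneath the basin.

16.9 km

Isostatic balance requires: replacing crust with seawater at the top is compensated by replacing crust with mantle at the base: d (ρ_c − ρ_w) = a (ρ_m − ρ_c).
a = d (ρ_c − ρ_w)/(ρ_m − ρ_c) = 4.41 km × 1800/470 = 16.9 km.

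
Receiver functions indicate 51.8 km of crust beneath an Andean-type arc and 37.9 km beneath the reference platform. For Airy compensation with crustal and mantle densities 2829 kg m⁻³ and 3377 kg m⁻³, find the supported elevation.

Excess crust Δ = 51.8 km − 37.9 km = 13.9 km, split between elevation h and root r with h + r = Δ.
Airy balance ρ_c h = (ρ_m − ρ_c) r gives r = h ρ_c/(ρ_m − ρ_c), so h (1 + ρ_c/(ρ_m − ρ_c)) = Δ, i.e. h = Δ (ρ_m − ρ_c)/ρ_m.
h = 13.9 km × 548/3377 = 2.26 km.

2.26 km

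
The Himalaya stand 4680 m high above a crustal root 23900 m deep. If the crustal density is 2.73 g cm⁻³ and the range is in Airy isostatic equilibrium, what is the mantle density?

Airy balance: ρ_c h = (ρ_m − ρ_c) r → ρ_m = ρ_c (1 + h/r).
ρ_m = 2.73 × (1 + 4680 m/23900 m) = 3.26 g cm⁻³.

3.26 g cm⁻³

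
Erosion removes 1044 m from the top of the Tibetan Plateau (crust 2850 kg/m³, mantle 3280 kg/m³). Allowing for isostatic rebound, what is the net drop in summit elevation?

Rebound u = e ρ_c/ρ_m = 1044 m × 2850/3280 = 907.1 m.
Net surface drop = e − u = 1044 m − 907.1 m = e (ρ_m − ρ_c)/ρ_m = 137 m.

137 m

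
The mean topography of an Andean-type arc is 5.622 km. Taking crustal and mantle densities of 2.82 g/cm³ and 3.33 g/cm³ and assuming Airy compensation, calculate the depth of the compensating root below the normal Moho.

31.1 km

Isostatic balance requires: the weight of the topography is balanced by the buoyancy of the root, ρ_c h = (ρ_m − ρ_c) r.
r = h · ρ_c / (ρ_m − ρ_c) = 5.622 km × 2.82 / (3.33 − 2.82) = 31.1 km.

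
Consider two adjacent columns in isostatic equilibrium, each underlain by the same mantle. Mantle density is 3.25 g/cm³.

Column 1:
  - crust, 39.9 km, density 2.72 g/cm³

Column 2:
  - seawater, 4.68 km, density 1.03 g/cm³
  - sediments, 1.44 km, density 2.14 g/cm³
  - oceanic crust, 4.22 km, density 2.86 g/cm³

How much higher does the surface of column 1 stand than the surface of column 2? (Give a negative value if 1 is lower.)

For any compensation level in the mantle, the mantle terms cancel and isostasy reduces to e = (Σt_1 − Σt_2) − (Σ(ρt)_1 − Σ(ρt)_2) / ρ_m.
Σt_1 = 39.9 km; Σt_2 = 10.34 km; Σ(ρt)_1 = 108.528; Σ(ρt)_2 = 19.9712 (in km·g/cm³).
e = (39.9 − 10.34) − (108.528 − 19.9712) / 3.25 = 2.31 km.

2.31 km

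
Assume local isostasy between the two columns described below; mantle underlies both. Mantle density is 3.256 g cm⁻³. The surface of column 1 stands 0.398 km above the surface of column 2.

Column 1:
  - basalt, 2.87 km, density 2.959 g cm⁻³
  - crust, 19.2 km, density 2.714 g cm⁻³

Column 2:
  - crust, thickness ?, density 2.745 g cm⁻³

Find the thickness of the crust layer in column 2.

Take the compensation level at the base of the deeper column (depth z_c below the surface of column 1) and equate Σ ρ_i t_i down to z_c; mantle fills any gap and the z_c terms cancel.
Column 1: 2.87×2.959 + 19.2×2.714 + (z_c − 22.07)×3.256
Column 2: 0.398×0 + x×2.745 + (z_c − 0.398 − 0 − x)×3.256
The z_c×3.256 term appears on both sides and cancels. Collect the known terms of each column as K = Σ(ρt)_known − 3.256 × (depth of known layers): K_1 = 60.60113 − 3.256×22.07 = −11.25879; K_2 = 0 − 3.256×(0.398 + 0) = −1.295888.
Balance: K_1 = K_2 − x×(3.256 − 2.745), so x = (K_2 − K_1)/(3.256 − 2.745) = 9.9629/0.511 = 19.5 km.

19.5 km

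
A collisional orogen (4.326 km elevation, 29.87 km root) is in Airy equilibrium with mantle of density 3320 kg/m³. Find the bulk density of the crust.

ρ_c h = (ρ_m − ρ_c) r → ρ_c (h + r) = ρ_m r → ρ_c = ρ_m r / (h + r).
ρ_c = 3320 × 29.87 km / (4.326 km + 29.87 km) = 2900 kg/m³.

2900 kg/m³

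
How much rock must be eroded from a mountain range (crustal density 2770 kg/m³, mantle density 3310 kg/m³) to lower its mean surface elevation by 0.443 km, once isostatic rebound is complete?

Net drop Δ = e − u = e − e ρ_c/ρ_m = e (ρ_m − ρ_c)/ρ_m.
e = Δ ρ_m/(ρ_m − ρ_c) = 0.443 km × 3310/540 = 2.72 km.

2.72 km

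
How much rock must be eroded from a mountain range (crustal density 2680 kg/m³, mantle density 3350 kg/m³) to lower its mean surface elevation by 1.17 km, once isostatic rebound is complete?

Net drop Δ = e − u = e − e ρ_c/ρ_m = e (ρ_m − ρ_c)/ρ_m.
e = Δ ρ_m/(ρ_m − ρ_c) = 1.17 km × 3350/670 = 5.85 km.

5.85 km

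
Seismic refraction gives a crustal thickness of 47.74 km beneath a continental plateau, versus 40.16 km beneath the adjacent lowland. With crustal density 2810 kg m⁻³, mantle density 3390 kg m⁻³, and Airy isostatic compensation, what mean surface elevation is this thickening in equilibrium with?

Excess crust Δ = 47.74 km − 40.16 km = 7.58 km, split between elevation h and root r with h + r = Δ.
Airy balance ρ_c h = (ρ_m − ρ_c) r gives r = h ρ_c/(ρ_m − ρ_c), so h (1 + ρ_c/(ρ_m − ρ_c)) = Δ, i.e. h = Δ (ρ_m − ρ_c)/ρ_m.
h = 7.58 km × 580/3390 = 1.3 km.

1.3 km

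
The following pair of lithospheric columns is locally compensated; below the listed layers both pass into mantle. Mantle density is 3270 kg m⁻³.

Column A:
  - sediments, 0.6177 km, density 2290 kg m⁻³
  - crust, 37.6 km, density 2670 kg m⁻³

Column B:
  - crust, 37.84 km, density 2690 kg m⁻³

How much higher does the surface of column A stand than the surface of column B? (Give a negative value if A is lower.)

0.373 km

For any compensation level in the mantle, the mantle terms cancel and isostasy reduces to e = (Σt_A − Σt_B) − (Σ(ρt)_A − Σ(ρt)_B) / ρ_m.
Σt_A = 38.2177 km; Σt_B = 37.84 km; Σ(ρt)_A = 101806.533; Σ(ρt)_B = 101789.6 (in km·kg m⁻³).
e = (38.2177 − 37.84) − (101806.533 − 101789.6) / 3270 = 0.373 km.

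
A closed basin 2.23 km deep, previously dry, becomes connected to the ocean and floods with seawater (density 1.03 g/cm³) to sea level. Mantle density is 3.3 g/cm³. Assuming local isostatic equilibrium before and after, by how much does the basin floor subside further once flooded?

After flooding the water column is d + s deep. Its weight must equal the weight of mantle displaced by the extra subsidence s: (d + s) ρ_w = s ρ_m.
s = d ρ_w / (ρ_m − ρ_w) = 2.23 km × 1.03/(3.3 − 1.03) = 1.01 km.

1.01 km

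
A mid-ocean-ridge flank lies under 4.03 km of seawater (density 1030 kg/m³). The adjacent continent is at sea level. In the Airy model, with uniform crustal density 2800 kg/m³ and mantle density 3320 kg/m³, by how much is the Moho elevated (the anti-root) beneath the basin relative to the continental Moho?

13.7 km

Balancing pressure at the compensation depth: replacing crust with seawater at the top is compensated by replacing crust with mantle at the base: d (ρ_c − ρ_w) = a (ρ_m − ρ_c).
a = d (ρ_c − ρ_w)/(ρ_m − ρ_c) = 4.03 km × 1770/520 = 13.7 km.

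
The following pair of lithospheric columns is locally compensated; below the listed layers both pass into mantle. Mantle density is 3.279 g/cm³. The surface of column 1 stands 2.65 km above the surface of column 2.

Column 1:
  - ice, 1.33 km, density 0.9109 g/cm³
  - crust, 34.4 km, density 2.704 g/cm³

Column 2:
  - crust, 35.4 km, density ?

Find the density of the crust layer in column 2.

Take the compensation level at the base of the deeper column (depth z_c below the surface of column 1) and equate Σ ρ_i t_i down to z_c; mantle fills any gap and the z_c terms cancel.
Column 1: 1.33×0.9109 + 34.4×2.704 + (z_c − 35.73)×3.279
Column 2: 2.65×0 + 35.4×ρ + (z_c − 2.65 − 35.4)×3.279
The z_c×3.279 term appears on both sides and cancels. Collect the known terms of each column as K = Σ(ρt)_known − 3.279 × (depth of known layers): K_1 = 94.229097 − 3.279×35.73 = −22.929573; K_2 = 0 − 3.279×(2.65 + 35.4) = −124.76595.
Balance: K_1 = K_2 + 35.4×ρ, so ρ = (K_1 − K_2)/35.4 = 101.836/35.4 = 2.88 g/cm³.

2.88 g/cm³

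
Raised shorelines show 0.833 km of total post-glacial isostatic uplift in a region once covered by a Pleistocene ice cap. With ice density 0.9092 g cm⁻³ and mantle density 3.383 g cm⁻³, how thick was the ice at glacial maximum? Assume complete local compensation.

u = t ρ_ice/ρ_m → t = u ρ_m/ρ_ice = 0.833 km × 3.383/0.9092 = 3.1 km.

3.1 km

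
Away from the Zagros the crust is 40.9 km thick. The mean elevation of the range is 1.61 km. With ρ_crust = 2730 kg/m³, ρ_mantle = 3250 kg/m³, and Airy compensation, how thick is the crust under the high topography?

51 km

Root depth r = h ρ_c / (ρ_m − ρ_c) = 1.61 km × 2730 / 520 = 8.453 km.
Total thickness = T + h + r = 40.9 km + 1.61 km + 8.453 km = 51 km.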